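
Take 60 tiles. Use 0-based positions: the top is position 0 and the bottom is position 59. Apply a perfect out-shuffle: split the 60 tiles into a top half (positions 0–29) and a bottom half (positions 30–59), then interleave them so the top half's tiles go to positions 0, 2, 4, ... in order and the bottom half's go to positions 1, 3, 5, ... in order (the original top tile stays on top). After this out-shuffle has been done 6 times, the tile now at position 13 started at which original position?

Work backwards from position 13, undoing one out-shuffle at a time:
13 ← 36 ← 18 ← 9 ← 34 ← 17 ← 38
So the tile now at position 13 started at position 38.

38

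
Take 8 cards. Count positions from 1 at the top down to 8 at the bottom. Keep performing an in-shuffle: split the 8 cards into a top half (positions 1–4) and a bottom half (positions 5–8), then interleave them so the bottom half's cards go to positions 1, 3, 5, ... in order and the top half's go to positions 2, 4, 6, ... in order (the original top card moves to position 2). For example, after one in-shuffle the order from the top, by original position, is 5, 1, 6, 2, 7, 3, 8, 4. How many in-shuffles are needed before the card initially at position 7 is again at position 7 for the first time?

Follow position 7 under repeated in-shuffles:
7 → 5 → 1 → 2 → 4 → 8 → 7
It first returns after 6 in-shuffles.

6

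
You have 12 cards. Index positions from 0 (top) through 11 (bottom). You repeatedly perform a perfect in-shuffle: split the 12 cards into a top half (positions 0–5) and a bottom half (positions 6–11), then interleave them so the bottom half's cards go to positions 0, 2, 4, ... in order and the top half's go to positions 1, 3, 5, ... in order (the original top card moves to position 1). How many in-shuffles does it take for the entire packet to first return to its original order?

The in-shuffle permutes the 12 positions with cycle lengths [12].
Every card is home exactly when every cycle has completed a whole number of laps, i.e. after lcm(12) = 12 in-shuffles.

12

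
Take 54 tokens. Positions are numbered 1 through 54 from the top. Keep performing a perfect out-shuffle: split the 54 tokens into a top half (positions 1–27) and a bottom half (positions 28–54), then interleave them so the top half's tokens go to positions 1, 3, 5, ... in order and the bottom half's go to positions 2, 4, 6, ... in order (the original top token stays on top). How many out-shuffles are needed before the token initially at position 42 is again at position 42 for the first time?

52

Follow position 42 under repeated out-shuffles:
42 → 30 → 6 → 11 → 21 → 41 → 28 → 2 → ... → 42 (length 52)
It first returns after 52 out-shuffles.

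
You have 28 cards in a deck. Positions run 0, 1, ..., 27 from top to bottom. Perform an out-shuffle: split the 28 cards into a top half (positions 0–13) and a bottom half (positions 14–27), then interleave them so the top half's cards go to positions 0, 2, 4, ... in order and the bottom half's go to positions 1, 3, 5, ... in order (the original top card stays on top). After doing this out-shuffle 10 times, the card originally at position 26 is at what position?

Track the card's position through each out-shuffle:
26 → 25 → 23 → 19 → 11 → 22 → 17 → 7 → 14 → 1 → 2

2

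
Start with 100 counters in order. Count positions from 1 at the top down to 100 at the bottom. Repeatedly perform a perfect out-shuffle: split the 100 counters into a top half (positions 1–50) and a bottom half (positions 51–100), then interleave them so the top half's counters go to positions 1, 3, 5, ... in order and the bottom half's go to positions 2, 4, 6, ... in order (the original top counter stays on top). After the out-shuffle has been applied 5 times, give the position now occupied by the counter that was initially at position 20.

Track the counter's position through each out-shuffle:
20 → 39 → 77 → 54 → 8 → 15

15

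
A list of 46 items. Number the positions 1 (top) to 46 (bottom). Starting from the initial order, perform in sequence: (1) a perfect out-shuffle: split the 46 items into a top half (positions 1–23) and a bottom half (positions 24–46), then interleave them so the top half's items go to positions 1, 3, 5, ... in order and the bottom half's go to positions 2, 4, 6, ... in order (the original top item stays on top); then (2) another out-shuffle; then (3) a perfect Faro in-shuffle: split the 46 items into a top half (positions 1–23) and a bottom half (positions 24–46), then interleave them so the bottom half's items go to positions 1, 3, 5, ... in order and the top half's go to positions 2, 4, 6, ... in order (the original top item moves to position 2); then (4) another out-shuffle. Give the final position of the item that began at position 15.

2

Track the item from position 15 forward through each operation:
  after op 1 (out-shuffle): 15 → 29
  after op 2 (out-shuffle): 29 → 12
  after op 3 (in-shuffle): 12 → 24
  after op 4 (out-shuffle): 24 → 2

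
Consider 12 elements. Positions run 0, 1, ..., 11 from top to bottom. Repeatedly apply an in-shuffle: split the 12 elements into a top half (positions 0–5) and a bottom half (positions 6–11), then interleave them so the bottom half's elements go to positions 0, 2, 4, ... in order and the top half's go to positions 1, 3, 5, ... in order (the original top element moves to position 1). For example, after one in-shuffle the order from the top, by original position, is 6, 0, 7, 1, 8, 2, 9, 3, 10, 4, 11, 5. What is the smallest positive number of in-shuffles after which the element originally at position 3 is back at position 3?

Follow position 3 under repeated in-shuffles:
3 → 7 → 2 → 5 → 11 → 10 → 8 → 4 → 9 → 6 → 0 → 1 → 3
It first returns after 12 in-shuffles.

12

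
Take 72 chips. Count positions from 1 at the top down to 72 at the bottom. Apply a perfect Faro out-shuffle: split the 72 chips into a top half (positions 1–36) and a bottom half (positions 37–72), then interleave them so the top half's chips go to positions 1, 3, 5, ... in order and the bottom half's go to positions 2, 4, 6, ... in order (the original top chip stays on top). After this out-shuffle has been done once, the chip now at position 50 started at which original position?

61

Work backwards from position 50, undoing one out-shuffle at a time:
50 ← 61
So the chip now at position 50 started at position 61.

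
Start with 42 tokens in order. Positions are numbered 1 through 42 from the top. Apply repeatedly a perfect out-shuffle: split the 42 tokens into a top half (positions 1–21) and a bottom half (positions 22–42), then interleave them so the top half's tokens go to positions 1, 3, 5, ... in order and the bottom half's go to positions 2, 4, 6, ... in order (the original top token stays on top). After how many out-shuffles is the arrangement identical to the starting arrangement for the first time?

The out-shuffle permutes the 42 positions with cycle lengths [1, 1, 20, 20].
Every token is home exactly when every cycle has completed a whole number of laps, i.e. after lcm(1, 20) = 20 out-shuffles.

20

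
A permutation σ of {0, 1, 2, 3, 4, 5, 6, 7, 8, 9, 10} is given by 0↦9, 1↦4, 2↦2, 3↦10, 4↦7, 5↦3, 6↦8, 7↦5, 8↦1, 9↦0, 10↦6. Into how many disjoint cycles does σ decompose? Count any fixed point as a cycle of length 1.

3

Cycle decomposition: (0 9) (1 4 7 5 3 10 6 8) (2).
3 cycles.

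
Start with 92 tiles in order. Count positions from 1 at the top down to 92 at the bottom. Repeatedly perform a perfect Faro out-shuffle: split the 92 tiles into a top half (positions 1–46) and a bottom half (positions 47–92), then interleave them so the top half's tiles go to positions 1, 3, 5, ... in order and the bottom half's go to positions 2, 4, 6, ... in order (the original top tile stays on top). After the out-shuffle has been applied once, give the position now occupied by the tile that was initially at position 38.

Track the tile's position through each out-shuffle:
38 → 75

75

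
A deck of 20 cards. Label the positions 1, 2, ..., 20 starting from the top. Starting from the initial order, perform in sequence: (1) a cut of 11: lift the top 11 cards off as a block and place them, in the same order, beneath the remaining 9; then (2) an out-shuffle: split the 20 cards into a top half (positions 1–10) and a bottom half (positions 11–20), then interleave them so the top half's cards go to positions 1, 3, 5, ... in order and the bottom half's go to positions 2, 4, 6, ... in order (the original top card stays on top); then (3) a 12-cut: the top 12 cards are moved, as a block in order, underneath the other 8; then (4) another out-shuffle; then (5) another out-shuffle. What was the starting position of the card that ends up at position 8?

Undo the operations in reverse order, starting from position 8:
  undo op 5 (out-shuffle, from bottom half): 8 ← 14
  undo op 4 (out-shuffle, from bottom half): 14 ← 17
  undo op 3 (cut 12): 17 ← 9
  undo op 2 (out-shuffle, from top half): 9 ← 5
  undo op 1 (cut 11): 5 ← 16
So the card at position 8 came from original position 16.

16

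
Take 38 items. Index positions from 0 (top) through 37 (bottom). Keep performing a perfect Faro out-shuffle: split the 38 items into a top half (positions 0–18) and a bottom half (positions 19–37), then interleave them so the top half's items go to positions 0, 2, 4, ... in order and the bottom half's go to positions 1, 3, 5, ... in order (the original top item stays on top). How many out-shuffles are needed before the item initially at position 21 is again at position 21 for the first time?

36

Follow position 21 under repeated out-shuffles:
21 → 5 → 10 → 20 → 3 → 6 → 12 → 24 → ... → 21 (length 36)
It first returns after 36 out-shuffles.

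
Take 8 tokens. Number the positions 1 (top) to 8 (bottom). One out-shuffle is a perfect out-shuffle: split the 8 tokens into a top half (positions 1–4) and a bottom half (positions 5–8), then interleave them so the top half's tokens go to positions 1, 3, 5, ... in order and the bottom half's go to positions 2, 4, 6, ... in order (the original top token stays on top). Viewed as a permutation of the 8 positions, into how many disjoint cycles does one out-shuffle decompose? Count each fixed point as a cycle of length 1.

4

Trace each unvisited position around until it returns:
(1) (2 3 5) (4 7 6) (8)
4 cycles in total.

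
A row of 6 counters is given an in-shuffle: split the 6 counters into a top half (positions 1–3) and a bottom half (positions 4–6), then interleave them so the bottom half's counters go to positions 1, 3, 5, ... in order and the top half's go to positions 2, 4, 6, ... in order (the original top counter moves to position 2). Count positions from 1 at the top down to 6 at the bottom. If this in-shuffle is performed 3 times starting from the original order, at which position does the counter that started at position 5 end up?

Track the counter's position through each in-shuffle:
5 → 3 → 6 → 5

5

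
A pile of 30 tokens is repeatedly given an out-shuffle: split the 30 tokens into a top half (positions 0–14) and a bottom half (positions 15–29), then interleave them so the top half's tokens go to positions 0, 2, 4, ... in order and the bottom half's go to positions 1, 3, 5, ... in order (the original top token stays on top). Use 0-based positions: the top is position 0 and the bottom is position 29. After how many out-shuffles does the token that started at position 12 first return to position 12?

Follow position 12 under repeated out-shuffles:
12 → 24 → 19 → 9 → 18 → 7 → 14 → 28 → ... → 12 (length 28)
It first returns after 28 out-shuffles.

28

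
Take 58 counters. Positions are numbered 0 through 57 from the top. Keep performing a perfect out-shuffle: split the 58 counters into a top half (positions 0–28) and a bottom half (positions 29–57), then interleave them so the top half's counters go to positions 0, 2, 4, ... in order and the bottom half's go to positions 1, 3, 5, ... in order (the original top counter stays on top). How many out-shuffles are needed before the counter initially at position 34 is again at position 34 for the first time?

18

Follow position 34 under repeated out-shuffles:
34 → 11 → 22 → 44 → 31 → 5 → 10 → 20 → 40 → 23 → 46 → 35 → 13 → 26 → 52 → 47 → 37 → 17 → 34
It first returns after 18 out-shuffles.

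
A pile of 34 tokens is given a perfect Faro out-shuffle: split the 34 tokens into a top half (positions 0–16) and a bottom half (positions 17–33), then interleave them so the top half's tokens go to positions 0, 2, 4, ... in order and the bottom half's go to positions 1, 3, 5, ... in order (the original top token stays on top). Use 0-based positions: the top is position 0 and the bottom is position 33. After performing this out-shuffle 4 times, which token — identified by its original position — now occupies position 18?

30

Work backwards from position 18, undoing one out-shuffle at a time:
18 ← 9 ← 21 ← 27 ← 30
So the token now at position 18 started at position 30.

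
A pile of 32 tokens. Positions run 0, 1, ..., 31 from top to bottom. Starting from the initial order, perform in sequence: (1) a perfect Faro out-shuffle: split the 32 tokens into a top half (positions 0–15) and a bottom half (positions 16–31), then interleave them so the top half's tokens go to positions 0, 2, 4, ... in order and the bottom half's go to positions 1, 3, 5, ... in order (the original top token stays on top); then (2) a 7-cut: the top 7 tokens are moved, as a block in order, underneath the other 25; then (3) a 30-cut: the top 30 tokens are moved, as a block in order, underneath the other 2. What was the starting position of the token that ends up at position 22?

Undo the operations in reverse order, starting from position 22:
  undo op 3 (cut 30): 22 ← 20
  undo op 2 (cut 7): 20 ← 27
  undo op 1 (out-shuffle, from bottom half): 27 ← 29
So the token at position 22 came from original position 29.

29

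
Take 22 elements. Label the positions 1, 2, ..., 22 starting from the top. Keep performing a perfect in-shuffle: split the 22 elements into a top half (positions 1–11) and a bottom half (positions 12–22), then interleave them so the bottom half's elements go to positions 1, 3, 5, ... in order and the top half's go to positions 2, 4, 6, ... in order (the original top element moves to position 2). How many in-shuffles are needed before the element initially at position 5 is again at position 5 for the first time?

11

Follow position 5 under repeated in-shuffles:
5 → 10 → 20 → 17 → 11 → 22 → 21 → 19 → 15 → 7 → 14 → 5
It first returns after 11 in-shuffles.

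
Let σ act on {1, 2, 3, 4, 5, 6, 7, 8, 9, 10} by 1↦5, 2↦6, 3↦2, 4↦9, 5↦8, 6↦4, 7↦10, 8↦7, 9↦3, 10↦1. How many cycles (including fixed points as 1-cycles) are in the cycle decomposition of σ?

2

Cycle decomposition: (1 5 8 7 10) (2 6 4 9 3).
2 cycles.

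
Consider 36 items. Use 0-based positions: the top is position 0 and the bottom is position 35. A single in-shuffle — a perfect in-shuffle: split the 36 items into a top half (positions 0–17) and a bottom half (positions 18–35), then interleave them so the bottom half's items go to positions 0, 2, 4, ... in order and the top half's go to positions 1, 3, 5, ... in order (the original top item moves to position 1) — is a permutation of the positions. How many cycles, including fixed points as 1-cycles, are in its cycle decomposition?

1

Trace each unvisited position around until it returns:
(0 1 3 7 15 31 ... len 36)
1 cycle in total.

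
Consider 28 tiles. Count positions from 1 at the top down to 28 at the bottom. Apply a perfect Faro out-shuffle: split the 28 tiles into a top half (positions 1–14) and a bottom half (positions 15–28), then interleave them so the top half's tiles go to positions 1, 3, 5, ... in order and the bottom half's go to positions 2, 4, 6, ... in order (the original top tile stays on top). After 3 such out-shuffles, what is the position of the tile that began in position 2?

Track the tile's position through each out-shuffle:
2 → 3 → 5 → 9

9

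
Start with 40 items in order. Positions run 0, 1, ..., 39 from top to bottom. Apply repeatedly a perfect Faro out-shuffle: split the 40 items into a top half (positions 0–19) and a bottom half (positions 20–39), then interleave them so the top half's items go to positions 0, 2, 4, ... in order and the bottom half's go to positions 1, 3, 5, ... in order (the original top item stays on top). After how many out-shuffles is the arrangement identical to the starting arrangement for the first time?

The out-shuffle permutes the 40 positions with cycle lengths [1, 1, 2, 12, 12, 12].
Every item is home exactly when every cycle has completed a whole number of laps, i.e. after lcm(1, 2, 12) = 12 out-shuffles.

12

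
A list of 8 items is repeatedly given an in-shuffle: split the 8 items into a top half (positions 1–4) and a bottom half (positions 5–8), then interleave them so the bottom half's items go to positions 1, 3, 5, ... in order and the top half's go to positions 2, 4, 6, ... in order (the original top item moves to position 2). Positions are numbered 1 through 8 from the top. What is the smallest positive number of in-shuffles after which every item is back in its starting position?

6

The in-shuffle permutes the 8 positions with cycle lengths [2, 6].
Every item is home exactly when every cycle has completed a whole number of laps, i.e. after lcm(2, 6) = 6 in-shuffles.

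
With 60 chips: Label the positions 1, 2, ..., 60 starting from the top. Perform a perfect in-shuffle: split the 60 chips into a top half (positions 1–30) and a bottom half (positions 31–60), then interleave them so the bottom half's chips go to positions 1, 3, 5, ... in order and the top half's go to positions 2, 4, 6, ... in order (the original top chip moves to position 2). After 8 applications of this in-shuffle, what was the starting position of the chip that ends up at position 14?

Work backwards from position 14, undoing one in-shuffle at a time:
14 ← 7 ← 34 ← 17 ← 39 ← 50 ← 25 ← 43 ← 52
So the chip now at position 14 started at position 52.

52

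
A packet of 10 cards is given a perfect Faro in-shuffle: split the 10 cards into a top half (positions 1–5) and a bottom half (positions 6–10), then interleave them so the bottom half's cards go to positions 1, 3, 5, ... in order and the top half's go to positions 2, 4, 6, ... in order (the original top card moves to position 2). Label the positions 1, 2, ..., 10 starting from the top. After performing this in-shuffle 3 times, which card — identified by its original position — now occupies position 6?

Work backwards from position 6, undoing one in-shuffle at a time:
6 ← 3 ← 7 ← 9
So the card now at position 6 started at position 9.

9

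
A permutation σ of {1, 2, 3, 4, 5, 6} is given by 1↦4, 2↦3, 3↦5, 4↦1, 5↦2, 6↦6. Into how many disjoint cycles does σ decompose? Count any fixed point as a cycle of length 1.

3

Cycle decomposition: (1 4) (2 3 5) (6).
3 cycles.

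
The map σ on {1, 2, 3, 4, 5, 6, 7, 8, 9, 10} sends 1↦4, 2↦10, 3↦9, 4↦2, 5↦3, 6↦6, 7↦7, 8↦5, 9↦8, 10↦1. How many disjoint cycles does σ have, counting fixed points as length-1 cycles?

4

Cycle decomposition: (1 4 2 10) (3 9 8 5) (6) (7).
4 cycles.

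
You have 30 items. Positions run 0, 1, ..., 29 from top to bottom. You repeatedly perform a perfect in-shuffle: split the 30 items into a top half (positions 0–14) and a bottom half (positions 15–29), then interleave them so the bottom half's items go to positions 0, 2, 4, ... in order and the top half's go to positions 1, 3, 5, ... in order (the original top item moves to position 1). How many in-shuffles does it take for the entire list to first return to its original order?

5

The in-shuffle permutes the 30 positions with cycle lengths [5, 5, 5, 5, 5, 5].
Every item is home exactly when every cycle has completed a whole number of laps, i.e. after lcm(5) = 5 in-shuffles.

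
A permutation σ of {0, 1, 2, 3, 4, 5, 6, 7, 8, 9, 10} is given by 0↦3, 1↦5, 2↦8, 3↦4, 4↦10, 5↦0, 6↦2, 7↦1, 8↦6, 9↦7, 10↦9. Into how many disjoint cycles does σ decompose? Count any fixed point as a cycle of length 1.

2

Cycle decomposition: (0 3 4 10 9 7 1 5) (2 8 6).
2 cycles.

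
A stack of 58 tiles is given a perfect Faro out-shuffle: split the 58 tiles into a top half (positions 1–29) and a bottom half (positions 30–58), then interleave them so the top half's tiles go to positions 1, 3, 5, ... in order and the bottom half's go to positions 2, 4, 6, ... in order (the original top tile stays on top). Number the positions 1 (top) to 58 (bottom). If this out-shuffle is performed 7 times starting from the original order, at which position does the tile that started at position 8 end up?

42

Track the tile's position through each out-shuffle:
8 → 15 → 29 → 57 → 56 → 54 → 50 → 42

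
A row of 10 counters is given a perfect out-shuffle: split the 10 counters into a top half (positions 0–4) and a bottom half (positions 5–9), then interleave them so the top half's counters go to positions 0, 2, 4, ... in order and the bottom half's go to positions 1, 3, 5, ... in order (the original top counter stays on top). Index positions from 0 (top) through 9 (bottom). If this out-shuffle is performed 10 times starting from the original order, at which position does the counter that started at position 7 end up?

Track the counter's position through each out-shuffle:
7 → 5 → 1 → 2 → 4 → 8 → 7 → 5 → 1 → 2 → 4

4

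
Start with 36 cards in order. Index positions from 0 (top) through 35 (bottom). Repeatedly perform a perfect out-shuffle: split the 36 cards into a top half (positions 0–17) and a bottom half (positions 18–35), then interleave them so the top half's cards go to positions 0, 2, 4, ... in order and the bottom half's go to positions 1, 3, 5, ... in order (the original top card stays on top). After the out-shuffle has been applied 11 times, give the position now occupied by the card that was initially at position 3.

Track the card's position through each out-shuffle:
3 → 6 → 12 → 24 → 13 → 26 → 17 → 34 → 33 → 31 → 27 → 19

19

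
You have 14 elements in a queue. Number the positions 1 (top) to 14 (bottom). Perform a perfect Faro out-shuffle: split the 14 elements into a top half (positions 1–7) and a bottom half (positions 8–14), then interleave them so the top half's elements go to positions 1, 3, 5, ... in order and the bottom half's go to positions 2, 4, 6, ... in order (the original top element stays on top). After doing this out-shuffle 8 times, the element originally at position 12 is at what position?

Track the element's position through each out-shuffle:
12 → 10 → 6 → 11 → 8 → 2 → 3 → 5 → 9

9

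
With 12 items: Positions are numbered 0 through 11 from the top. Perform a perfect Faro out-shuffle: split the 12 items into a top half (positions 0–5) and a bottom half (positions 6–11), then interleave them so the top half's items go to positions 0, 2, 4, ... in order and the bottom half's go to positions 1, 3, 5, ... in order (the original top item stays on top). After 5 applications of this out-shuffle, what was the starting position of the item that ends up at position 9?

2

Work backwards from position 9, undoing one out-shuffle at a time:
9 ← 10 ← 5 ← 8 ← 4 ← 2
So the item now at position 9 started at position 2.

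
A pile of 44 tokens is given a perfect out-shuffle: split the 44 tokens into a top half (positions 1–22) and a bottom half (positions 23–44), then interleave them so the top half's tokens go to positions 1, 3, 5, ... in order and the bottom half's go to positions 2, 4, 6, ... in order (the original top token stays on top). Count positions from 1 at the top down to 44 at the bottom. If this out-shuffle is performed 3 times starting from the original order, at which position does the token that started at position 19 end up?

Track the token's position through each out-shuffle:
19 → 37 → 30 → 16

16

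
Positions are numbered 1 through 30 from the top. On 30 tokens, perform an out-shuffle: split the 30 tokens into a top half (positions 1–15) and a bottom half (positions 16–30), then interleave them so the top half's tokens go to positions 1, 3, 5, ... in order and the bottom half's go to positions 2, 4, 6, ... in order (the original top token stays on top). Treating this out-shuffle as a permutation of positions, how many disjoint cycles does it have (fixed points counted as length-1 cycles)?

Trace each unvisited position around until it returns:
(1) (2 3 5 9 17 4 ... len 28) (30)
3 cycles in total.

3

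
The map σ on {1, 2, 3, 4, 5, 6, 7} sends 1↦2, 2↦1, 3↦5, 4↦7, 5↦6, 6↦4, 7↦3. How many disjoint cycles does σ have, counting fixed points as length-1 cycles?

Cycle decomposition: (1 2) (3 5 6 4 7).
2 cycles.

2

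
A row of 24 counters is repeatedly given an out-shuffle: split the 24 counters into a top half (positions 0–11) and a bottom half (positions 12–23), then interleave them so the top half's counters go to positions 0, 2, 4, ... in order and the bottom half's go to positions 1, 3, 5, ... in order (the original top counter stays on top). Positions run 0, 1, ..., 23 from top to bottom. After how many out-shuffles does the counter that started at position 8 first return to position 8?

11

Follow position 8 under repeated out-shuffles:
8 → 16 → 9 → 18 → 13 → 3 → 6 → 12 → 1 → 2 → 4 → 8
It first returns after 11 out-shuffles.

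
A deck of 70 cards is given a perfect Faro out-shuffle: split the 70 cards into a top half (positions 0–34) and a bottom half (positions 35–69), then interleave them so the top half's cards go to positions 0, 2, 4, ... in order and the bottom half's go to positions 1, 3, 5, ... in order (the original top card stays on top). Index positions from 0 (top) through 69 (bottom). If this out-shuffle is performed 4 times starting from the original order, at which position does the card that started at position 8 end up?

Track the card's position through each out-shuffle:
8 → 16 → 32 → 64 → 59

59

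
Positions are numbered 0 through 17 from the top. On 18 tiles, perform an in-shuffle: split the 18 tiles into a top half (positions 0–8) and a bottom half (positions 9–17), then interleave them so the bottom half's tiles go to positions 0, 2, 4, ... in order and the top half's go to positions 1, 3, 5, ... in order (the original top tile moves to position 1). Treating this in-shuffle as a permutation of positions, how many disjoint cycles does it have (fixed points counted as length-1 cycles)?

Trace each unvisited position around until it returns:
(0 1 3 7 15 12 ... len 18)
1 cycle in total.

1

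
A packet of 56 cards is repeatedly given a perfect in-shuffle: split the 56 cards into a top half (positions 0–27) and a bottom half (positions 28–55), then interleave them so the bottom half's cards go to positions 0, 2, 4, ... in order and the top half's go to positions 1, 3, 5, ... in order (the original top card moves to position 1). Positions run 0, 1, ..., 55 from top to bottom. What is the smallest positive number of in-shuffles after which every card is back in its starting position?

18

The in-shuffle permutes the 56 positions with cycle lengths [2, 18, 18, 18].
Every card is home exactly when every cycle has completed a whole number of laps, i.e. after lcm(2, 18) = 18 in-shuffles.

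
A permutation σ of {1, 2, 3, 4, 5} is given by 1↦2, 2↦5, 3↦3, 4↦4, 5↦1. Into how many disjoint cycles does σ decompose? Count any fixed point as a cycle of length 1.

Cycle decomposition: (1 2 5) (3) (4).
3 cycles.

3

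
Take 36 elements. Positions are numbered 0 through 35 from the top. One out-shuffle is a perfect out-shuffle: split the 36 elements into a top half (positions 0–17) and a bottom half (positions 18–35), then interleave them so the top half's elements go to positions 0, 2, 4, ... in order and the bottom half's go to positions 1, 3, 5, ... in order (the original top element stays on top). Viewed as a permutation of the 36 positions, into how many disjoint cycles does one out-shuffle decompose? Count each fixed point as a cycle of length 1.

Trace each unvisited position around until it returns:
(0) (1 2 4 8 16 32 ... len 12) (3 6 12 24 13 26 ... len 12) (5 10 20) (7 14 28 21) (15 30 25) (35)
7 cycles in total.

7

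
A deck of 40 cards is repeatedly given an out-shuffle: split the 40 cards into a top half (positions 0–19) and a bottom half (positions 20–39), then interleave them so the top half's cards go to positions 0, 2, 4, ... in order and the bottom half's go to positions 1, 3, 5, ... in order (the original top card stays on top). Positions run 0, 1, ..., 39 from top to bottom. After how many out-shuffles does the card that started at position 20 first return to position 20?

Follow position 20 under repeated out-shuffles:
20 → 1 → 2 → 4 → 8 → 16 → 32 → 25 → 11 → 22 → 5 → 10 → 20
It first returns after 12 out-shuffles.

12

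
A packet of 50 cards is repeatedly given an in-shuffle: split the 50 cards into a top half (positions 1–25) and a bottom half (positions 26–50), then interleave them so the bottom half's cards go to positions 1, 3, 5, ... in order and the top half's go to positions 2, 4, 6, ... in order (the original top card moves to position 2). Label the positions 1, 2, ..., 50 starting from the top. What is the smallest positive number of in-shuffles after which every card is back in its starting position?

The in-shuffle permutes the 50 positions with cycle lengths [2, 8, 8, 8, 8, 8, 8].
Every card is home exactly when every cycle has completed a whole number of laps, i.e. after lcm(2, 8) = 8 in-shuffles.

8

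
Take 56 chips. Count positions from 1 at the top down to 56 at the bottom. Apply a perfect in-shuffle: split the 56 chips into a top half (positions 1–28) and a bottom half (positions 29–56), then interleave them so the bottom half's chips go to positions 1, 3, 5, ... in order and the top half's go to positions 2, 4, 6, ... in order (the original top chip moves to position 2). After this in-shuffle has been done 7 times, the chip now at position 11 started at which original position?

13

Work backwards from position 11, undoing one in-shuffle at a time:
11 ← 34 ← 17 ← 37 ← 47 ← 52 ← 26 ← 13
So the chip now at position 11 started at position 13.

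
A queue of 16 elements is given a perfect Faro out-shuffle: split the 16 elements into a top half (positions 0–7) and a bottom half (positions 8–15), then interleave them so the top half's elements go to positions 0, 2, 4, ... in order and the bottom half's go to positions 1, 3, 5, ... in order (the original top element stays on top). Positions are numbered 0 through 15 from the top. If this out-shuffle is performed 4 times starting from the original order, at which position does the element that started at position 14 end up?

14

Track the element's position through each out-shuffle:
14 → 13 → 11 → 7 → 14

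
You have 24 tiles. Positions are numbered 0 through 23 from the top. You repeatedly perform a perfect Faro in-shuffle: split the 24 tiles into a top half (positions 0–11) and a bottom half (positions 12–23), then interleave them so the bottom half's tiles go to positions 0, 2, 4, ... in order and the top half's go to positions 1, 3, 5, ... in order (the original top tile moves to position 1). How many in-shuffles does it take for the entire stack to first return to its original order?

20

The in-shuffle permutes the 24 positions with cycle lengths [4, 20].
Every tile is home exactly when every cycle has completed a whole number of laps, i.e. after lcm(4, 20) = 20 in-shuffles.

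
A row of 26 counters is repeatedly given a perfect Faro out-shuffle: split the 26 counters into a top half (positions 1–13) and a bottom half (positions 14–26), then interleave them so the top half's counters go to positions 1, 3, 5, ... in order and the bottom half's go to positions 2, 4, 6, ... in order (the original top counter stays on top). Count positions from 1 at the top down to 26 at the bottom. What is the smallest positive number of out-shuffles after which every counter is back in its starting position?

The out-shuffle permutes the 26 positions with cycle lengths [1, 1, 4, 20].
Every counter is home exactly when every cycle has completed a whole number of laps, i.e. after lcm(1, 4, 20) = 20 out-shuffles.

20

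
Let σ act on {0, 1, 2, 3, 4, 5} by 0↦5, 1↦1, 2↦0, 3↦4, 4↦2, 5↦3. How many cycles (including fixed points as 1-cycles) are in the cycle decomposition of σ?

2

Cycle decomposition: (0 5 3 4 2) (1).
2 cycles.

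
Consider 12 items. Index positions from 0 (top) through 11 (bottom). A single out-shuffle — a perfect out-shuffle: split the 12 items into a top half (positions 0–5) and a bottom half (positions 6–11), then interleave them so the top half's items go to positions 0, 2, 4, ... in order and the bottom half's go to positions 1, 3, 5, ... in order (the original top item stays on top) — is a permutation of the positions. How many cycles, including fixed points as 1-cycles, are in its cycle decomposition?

3

Trace each unvisited position around until it returns:
(0) (1 2 4 8 5 10 9 7 3 6) (11)
3 cycles in total.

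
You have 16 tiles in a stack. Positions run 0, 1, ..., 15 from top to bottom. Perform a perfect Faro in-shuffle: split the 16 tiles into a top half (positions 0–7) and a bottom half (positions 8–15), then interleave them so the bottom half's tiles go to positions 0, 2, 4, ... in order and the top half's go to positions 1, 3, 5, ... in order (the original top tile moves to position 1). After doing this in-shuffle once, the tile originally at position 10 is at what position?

Track the tile's position through each in-shuffle:
10 → 4

4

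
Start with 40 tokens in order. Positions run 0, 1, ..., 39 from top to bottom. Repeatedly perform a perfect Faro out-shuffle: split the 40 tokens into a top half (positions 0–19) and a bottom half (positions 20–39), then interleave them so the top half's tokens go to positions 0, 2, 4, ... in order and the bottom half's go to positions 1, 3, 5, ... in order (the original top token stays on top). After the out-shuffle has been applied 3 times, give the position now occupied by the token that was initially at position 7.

17

Track the token's position through each out-shuffle:
7 → 14 → 28 → 17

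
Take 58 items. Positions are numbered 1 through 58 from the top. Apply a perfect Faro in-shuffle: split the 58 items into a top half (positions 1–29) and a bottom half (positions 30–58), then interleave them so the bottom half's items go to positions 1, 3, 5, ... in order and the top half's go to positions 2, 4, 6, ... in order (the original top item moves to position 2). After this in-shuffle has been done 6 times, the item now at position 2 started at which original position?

Work backwards from position 2, undoing one in-shuffle at a time:
2 ← 1 ← 30 ← 15 ← 37 ← 48 ← 24
So the item now at position 2 started at position 24.

24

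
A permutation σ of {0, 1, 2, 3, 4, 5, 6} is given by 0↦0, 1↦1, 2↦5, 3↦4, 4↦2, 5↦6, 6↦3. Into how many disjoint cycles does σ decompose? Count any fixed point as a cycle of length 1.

3

Cycle decomposition: (0) (1) (2 5 6 3 4).
3 cycles.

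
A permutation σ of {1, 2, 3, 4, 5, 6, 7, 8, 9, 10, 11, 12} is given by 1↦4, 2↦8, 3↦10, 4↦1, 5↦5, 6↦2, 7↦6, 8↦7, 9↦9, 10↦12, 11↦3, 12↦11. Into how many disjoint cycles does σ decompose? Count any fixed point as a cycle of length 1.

5

Cycle decomposition: (1 4) (2 8 7 6) (3 10 12 11) (5) (9).
5 cycles.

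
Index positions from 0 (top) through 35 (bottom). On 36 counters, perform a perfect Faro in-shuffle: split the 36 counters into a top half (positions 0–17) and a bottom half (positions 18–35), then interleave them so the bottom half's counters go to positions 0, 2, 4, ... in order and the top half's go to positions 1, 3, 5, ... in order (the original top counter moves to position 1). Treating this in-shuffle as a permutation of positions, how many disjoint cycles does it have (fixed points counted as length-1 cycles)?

Trace each unvisited position around until it returns:
(0 1 3 7 15 31 ... len 36)
1 cycle in total.

1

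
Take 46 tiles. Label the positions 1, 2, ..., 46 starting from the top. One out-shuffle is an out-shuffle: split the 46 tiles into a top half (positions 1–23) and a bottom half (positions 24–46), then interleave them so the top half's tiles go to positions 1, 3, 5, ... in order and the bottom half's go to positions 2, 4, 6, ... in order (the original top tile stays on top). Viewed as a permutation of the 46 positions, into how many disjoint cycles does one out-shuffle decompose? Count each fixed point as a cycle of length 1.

Trace each unvisited position around until it returns:
(1) (2 3 5 9 17 33 ... len 12) (4 7 13 25) (6 11 21 41 36 26) (8 15 29 12 23 45 ... len 12) (10 19 37 28) (16 31) (22 43 40 34) ... plus 1 more
9 cycles in total.

9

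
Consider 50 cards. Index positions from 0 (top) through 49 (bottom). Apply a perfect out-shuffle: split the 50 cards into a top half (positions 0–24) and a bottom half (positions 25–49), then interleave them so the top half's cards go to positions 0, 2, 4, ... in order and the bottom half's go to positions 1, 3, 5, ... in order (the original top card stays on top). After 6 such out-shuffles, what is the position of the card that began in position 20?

Track the card's position through each out-shuffle:
20 → 40 → 31 → 13 → 26 → 3 → 6

6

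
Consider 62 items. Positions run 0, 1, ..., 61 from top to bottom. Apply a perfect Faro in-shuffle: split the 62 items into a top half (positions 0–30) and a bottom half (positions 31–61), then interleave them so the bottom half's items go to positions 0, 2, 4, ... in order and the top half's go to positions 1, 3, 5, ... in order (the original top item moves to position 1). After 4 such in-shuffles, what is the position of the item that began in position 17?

35

Track the item's position through each in-shuffle:
17 → 35 → 8 → 17 → 35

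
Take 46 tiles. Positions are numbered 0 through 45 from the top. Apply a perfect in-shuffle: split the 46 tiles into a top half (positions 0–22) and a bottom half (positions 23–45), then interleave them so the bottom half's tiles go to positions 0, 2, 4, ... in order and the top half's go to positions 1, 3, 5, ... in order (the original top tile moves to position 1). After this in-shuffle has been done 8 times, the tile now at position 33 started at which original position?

23

Work backwards from position 33, undoing one in-shuffle at a time:
33 ← 16 ← 31 ← 15 ← 7 ← 3 ← 1 ← 0 ← 23
So the tile now at position 33 started at position 23.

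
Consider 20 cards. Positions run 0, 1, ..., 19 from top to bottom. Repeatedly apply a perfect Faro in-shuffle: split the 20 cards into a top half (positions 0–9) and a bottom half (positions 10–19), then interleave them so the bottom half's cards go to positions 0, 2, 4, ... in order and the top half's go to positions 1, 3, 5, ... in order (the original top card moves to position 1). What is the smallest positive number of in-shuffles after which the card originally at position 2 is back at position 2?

Follow position 2 under repeated in-shuffles:
2 → 5 → 11 → 2
It first returns after 3 in-shuffles.

3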